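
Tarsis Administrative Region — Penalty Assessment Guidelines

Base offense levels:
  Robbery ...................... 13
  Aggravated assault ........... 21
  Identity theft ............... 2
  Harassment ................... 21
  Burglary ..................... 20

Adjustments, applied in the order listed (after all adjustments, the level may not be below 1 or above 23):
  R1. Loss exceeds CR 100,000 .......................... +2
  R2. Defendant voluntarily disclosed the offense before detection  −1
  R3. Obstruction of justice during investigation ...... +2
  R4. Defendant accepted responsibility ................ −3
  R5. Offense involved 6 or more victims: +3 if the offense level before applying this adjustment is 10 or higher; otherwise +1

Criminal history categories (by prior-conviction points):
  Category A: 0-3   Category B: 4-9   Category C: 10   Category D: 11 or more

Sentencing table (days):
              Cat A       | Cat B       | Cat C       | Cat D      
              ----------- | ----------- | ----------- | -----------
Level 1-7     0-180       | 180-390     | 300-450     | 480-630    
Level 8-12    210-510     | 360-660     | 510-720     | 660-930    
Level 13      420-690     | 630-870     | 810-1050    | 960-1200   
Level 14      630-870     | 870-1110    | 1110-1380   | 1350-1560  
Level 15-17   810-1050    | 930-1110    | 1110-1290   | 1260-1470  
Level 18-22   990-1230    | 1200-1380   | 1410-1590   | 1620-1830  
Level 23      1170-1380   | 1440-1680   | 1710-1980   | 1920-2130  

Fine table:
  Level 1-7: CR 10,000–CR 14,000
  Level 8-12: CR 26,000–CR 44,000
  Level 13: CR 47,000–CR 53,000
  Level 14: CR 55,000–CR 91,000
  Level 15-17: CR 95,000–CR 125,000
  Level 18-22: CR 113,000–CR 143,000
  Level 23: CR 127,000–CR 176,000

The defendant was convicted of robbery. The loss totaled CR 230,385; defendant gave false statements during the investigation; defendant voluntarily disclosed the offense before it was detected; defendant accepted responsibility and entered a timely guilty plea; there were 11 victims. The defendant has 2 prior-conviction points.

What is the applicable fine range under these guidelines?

Base offense level for robbery: 13.
R1 applies: 13 + 2 = 15.
R2 applies: 15 − 1 = 14.
R3 applies: 14 + 2 = 16.
R4 applies: 16 − 3 = 13.
R5 applies (level before this adjustment is 13 ≥ 10, so +3): 13 + 3 = 16.
Final offense level: 16.
Level 16 falls in the 15-17 band.
Fine table: Level 15-17 → CR 95,000–CR 125,000.

CR 95,000–CR 125,000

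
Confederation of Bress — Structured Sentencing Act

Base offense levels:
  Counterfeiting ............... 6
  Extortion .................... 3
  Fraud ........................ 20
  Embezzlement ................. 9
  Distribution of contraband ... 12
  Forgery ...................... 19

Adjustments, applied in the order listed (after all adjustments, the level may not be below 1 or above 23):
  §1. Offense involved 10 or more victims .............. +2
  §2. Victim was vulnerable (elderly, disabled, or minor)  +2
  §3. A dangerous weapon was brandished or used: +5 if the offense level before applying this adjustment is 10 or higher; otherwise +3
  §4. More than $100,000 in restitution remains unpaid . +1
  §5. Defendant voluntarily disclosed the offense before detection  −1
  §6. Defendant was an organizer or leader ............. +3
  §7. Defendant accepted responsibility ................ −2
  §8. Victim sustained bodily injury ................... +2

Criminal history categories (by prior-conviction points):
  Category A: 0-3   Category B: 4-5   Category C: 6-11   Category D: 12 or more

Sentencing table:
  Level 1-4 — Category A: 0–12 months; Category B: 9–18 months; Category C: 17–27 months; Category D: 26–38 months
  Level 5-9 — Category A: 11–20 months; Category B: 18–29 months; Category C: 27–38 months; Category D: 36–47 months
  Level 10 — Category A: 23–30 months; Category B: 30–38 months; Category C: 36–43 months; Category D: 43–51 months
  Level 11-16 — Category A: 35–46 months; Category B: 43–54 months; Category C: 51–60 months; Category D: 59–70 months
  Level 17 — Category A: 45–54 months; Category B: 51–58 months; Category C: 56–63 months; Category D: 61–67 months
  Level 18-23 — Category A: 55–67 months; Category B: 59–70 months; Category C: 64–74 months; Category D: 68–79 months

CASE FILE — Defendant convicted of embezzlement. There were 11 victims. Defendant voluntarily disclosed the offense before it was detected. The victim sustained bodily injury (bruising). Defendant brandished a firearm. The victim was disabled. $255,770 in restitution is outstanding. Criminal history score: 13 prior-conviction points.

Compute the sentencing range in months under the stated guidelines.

68-79 months

Base offense level for embezzlement: 9.
§1 applies: 9 + 2 = 11.
§2 applies: 11 + 2 = 13.
§3 applies (level before this adjustment is 13 ≥ 10, so +5): 13 + 5 = 18.
§4 applies: 18 + 1 = 19.
§5 applies: 19 − 1 = 18.
§7 does not apply.
§8 applies: 18 + 2 = 20.
Final offense level: 20.
Criminal history: 13 prior points → Category D (12+).
Level 20 falls in the 18-23 band.
Grid: Level 18-23 × Category D = 68-79 months.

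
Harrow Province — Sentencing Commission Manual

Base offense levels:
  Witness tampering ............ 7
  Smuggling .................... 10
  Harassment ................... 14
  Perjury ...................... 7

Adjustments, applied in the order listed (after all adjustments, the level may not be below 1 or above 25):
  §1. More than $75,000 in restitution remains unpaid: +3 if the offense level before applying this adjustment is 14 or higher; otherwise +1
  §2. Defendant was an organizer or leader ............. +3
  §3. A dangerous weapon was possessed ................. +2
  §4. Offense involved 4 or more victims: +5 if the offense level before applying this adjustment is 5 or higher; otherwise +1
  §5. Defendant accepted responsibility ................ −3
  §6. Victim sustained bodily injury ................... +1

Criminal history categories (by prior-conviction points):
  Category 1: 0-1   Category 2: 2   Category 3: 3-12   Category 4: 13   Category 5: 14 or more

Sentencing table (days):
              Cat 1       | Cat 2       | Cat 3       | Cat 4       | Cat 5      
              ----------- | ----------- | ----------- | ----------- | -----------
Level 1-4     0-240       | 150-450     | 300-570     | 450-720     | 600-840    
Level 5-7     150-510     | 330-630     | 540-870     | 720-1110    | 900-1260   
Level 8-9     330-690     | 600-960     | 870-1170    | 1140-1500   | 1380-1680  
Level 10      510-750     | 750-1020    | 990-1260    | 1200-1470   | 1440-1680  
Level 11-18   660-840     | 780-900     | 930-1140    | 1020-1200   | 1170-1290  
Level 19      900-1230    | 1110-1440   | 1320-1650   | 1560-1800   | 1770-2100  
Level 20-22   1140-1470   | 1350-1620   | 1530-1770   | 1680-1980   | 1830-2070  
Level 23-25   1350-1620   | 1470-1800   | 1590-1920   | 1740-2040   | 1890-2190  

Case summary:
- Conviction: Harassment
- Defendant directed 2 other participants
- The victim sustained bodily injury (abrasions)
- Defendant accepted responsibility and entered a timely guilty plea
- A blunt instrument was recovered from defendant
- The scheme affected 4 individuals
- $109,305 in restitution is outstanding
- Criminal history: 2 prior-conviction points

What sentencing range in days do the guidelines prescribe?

1470-1800 days

Base offense level for harassment: 14.
§1 applies (level before this adjustment is 14 ≥ 14, so +3): 14 + 3 = 17.
§2 applies: 17 + 3 = 20.
§3 applies: 20 + 2 = 22.
§4 applies (level before this adjustment is 22 ≥ 5, so +5): 22 + 5 = 27.
§5 applies: 27 − 3 = 24.
§6 applies: 24 + 1 = 25.
Final offense level: 25.
Criminal history: 2 prior points → Category 2 (2).
Level 25 falls in the 23-25 band.
Grid: Level 23-25 × Category 2 = 1470-1800 days.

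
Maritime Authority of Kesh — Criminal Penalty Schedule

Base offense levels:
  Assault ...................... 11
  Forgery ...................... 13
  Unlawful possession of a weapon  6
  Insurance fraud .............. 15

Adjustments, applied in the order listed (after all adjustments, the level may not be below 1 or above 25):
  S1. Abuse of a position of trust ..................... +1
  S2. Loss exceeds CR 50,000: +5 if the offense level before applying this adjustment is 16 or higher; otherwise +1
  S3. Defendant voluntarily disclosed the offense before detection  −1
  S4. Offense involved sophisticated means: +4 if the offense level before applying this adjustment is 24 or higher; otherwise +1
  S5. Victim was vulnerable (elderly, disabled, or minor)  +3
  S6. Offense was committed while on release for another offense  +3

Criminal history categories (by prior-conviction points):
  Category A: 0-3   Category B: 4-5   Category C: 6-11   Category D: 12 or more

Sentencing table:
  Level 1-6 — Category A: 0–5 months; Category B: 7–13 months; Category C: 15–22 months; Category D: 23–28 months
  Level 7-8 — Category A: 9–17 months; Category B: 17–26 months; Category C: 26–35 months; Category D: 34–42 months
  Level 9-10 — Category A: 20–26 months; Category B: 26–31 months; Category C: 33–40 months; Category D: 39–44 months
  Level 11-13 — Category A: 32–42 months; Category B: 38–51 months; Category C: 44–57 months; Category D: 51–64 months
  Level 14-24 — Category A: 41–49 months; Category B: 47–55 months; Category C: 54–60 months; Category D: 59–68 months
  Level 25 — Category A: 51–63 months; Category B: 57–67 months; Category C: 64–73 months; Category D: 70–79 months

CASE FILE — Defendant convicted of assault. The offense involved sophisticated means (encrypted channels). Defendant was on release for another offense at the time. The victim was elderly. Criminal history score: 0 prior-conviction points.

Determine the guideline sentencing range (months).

41-49 months

Base offense level for assault: 11.
S4 applies (level before this adjustment is 11 < 24, so +1): 11 + 1 = 12.
S5 applies: 12 + 3 = 15.
S6 applies: 15 + 3 = 18.
Final offense level: 18.
Criminal history: 0 prior points → Category A (0-3).
Level 18 falls in the 14-24 band.
Grid: Level 14-24 × Category A = 41-49 months.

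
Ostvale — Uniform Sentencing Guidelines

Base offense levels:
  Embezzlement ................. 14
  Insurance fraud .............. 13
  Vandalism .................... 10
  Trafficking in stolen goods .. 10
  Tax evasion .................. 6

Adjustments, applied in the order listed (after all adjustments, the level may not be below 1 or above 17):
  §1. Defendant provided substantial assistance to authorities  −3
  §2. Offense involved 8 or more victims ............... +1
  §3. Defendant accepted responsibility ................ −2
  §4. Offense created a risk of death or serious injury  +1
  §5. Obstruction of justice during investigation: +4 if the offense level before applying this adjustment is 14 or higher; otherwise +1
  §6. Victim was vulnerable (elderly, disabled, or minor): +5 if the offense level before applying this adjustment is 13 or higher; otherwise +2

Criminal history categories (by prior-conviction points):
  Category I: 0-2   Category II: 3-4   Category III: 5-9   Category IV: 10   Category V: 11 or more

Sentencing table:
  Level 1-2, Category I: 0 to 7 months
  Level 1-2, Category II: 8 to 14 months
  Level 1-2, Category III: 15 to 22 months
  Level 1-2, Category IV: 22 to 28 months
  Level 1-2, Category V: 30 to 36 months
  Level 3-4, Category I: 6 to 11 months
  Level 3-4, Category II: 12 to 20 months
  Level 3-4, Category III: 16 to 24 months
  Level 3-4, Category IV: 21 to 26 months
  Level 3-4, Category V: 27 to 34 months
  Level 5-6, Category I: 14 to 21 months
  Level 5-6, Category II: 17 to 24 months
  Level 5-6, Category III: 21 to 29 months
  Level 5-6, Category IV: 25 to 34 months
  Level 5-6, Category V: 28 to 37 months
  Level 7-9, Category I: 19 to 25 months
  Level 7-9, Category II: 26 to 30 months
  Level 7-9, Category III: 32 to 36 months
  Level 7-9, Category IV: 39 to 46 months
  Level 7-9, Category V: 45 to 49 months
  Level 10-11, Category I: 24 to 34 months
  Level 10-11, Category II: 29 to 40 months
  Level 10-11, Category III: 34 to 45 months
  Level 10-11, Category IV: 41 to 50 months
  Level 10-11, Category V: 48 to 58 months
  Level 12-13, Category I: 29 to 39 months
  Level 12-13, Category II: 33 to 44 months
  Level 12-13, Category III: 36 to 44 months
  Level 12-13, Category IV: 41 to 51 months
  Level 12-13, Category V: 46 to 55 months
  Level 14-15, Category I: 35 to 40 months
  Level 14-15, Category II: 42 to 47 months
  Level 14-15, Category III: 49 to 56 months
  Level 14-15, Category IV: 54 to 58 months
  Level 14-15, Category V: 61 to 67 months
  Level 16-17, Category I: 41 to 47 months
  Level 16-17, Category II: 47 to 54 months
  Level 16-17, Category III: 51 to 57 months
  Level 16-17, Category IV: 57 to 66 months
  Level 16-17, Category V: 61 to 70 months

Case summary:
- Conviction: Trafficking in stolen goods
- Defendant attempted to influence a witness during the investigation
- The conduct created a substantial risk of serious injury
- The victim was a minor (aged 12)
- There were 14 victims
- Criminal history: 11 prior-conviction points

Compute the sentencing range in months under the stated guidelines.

Base offense level for trafficking in stolen goods: 10.
§2 applies: 10 + 1 = 11.
§3 does not apply.
§4 applies: 11 + 1 = 12.
§5 applies (level before this adjustment is 12 < 14, so +1): 12 + 1 = 13.
§6 applies (level before this adjustment is 13 ≥ 13, so +5): 13 + 5 = 18.
Level 18 exceeds the maximum of 17; capped at 17.
Final offense level: 17.
Criminal history: 11 prior points → Category V (11+).
Level 17 falls in the 16-17 band.
Grid: Level 16-17 × Category V = 61-70 months.

61-70 months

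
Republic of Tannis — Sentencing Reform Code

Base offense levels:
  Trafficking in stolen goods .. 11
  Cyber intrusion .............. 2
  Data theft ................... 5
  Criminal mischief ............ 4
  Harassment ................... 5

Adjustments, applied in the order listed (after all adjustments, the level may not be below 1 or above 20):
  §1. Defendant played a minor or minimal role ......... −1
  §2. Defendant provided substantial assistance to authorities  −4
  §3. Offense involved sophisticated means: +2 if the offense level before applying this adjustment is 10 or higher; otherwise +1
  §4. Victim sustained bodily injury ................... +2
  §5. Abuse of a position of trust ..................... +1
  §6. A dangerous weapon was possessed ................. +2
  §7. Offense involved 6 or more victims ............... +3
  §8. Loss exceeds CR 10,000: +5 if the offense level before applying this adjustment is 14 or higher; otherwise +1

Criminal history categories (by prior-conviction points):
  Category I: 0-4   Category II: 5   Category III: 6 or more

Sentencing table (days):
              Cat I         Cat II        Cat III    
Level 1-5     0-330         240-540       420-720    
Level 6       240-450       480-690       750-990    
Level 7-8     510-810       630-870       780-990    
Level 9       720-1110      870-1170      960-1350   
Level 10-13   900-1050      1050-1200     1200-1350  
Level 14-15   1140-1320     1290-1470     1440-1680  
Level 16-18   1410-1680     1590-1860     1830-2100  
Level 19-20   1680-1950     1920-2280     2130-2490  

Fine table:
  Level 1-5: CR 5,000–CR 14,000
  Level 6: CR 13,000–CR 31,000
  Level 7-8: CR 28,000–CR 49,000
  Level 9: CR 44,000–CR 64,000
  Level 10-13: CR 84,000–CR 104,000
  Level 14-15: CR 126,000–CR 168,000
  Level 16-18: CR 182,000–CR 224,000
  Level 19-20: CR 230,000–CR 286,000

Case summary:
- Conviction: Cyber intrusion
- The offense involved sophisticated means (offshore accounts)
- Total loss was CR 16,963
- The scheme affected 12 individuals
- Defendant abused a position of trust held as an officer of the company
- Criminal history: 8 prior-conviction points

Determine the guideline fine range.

Base offense level for cyber intrusion: 2.
§1 does not apply.
§2 does not apply.
§3 applies (level before this adjustment is 2 < 10, so +1): 2 + 1 = 3.
§4 does not apply.
§5 applies: 3 + 1 = 4.
§6 does not apply.
§7 applies: 4 + 3 = 7.
§8 applies (level before this adjustment is 7 < 14, so +1): 7 + 1 = 8.
Final offense level: 8.
Level 8 falls in the 7-8 band.
Fine table: Level 7-8 → CR 28,000–CR 49,000.

CR 28,000–CR 49,000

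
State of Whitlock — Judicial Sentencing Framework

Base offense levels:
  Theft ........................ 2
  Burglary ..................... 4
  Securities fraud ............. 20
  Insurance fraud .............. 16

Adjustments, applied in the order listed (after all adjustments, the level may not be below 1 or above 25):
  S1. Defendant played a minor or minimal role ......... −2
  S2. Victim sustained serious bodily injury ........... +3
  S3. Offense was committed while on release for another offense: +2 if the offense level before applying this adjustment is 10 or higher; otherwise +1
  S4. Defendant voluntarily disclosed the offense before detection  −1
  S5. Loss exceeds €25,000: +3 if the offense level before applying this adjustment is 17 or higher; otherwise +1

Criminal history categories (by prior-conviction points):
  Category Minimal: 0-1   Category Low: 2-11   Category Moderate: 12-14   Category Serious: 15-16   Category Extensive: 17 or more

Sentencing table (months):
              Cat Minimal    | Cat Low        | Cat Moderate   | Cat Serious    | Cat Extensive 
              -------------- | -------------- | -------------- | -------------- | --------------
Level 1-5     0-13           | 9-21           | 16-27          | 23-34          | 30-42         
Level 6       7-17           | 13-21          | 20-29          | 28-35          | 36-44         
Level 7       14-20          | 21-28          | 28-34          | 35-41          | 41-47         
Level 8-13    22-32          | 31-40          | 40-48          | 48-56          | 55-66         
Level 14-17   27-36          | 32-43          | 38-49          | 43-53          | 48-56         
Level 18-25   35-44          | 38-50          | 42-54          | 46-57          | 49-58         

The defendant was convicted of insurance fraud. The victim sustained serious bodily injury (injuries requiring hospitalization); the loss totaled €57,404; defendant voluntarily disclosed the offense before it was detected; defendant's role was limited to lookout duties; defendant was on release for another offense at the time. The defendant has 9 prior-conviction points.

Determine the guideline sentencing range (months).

Base offense level for insurance fraud: 16.
S1 applies: 16 − 2 = 14.
S2 applies: 14 + 3 = 17.
S3 applies (level before this adjustment is 17 ≥ 10, so +2): 17 + 2 = 19.
S4 applies: 19 − 1 = 18.
S5 applies (level before this adjustment is 18 ≥ 17, so +3): 18 + 3 = 21.
Final offense level: 21.
Criminal history: 9 prior points → Category Low (2-11).
Level 21 falls in the 18-25 band.
Grid: Level 18-25 × Category Low = 38-50 months.

38-50 months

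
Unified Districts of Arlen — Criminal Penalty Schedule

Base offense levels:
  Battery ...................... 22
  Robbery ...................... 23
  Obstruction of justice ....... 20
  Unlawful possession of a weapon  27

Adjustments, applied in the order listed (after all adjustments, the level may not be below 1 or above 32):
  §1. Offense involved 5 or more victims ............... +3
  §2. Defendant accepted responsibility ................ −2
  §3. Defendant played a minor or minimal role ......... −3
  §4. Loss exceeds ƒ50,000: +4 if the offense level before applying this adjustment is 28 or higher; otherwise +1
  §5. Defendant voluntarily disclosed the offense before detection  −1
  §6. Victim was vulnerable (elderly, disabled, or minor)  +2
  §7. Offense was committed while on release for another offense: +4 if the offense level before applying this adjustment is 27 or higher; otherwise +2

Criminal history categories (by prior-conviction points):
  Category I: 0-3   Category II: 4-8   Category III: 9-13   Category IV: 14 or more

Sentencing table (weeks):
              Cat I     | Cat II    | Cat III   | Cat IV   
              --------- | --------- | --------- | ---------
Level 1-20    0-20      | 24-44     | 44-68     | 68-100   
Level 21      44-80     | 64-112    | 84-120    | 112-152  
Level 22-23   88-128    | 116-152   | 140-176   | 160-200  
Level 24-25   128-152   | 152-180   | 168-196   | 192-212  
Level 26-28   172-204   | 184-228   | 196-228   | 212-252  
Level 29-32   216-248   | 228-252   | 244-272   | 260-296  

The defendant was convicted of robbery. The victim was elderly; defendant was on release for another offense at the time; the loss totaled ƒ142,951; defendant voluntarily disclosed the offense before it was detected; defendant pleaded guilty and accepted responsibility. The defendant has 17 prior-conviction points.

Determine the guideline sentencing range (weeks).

192-212 weeks

Base offense level for robbery: 23.
§2 applies: 23 − 2 = 21.
§4 applies (level before this adjustment is 21 < 28, so +1): 21 + 1 = 22.
§5 applies: 22 − 1 = 21.
§6 applies: 21 + 2 = 23.
§7 applies (level before this adjustment is 23 < 27, so +2): 23 + 2 = 25.
Final offense level: 25.
Criminal history: 17 prior points → Category IV (14+).
Level 25 falls in the 24-25 band.
Grid: Level 24-25 × Category IV = 192-212 weeks.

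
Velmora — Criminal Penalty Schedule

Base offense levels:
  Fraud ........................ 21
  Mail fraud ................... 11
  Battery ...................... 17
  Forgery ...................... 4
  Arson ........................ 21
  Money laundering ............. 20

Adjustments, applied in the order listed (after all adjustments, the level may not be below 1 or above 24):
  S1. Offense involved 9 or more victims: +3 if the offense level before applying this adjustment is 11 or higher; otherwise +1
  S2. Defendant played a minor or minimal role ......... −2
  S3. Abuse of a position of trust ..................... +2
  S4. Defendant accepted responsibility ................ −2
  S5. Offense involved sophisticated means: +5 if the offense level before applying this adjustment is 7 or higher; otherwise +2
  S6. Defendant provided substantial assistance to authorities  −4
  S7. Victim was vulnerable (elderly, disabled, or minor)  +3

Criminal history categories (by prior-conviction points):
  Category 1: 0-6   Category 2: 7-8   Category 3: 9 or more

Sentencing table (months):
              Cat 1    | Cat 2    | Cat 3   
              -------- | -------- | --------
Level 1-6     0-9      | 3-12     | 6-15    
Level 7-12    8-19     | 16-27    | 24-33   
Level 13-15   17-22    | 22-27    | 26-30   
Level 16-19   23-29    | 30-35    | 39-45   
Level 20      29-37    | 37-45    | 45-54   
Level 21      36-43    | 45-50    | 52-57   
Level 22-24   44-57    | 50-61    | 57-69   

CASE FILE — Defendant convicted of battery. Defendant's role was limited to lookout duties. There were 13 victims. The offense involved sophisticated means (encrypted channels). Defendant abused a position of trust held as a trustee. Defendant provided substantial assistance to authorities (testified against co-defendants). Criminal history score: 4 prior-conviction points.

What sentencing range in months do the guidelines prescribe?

Base offense level for battery: 17.
S1 applies (level before this adjustment is 17 ≥ 11, so +3): 17 + 3 = 20.
S2 applies: 20 − 2 = 18.
S3 applies: 18 + 2 = 20.
S4 does not apply.
S5 applies (level before this adjustment is 20 ≥ 7, so +5): 20 + 5 = 25.
S6 applies: 25 − 4 = 21.
S7 does not apply.
Final offense level: 21.
Criminal history: 4 prior points → Category 1 (0-6).
Level 21 falls in the 21 band.
Grid: Level 21 × Category 1 = 36-43 months.

36-43 months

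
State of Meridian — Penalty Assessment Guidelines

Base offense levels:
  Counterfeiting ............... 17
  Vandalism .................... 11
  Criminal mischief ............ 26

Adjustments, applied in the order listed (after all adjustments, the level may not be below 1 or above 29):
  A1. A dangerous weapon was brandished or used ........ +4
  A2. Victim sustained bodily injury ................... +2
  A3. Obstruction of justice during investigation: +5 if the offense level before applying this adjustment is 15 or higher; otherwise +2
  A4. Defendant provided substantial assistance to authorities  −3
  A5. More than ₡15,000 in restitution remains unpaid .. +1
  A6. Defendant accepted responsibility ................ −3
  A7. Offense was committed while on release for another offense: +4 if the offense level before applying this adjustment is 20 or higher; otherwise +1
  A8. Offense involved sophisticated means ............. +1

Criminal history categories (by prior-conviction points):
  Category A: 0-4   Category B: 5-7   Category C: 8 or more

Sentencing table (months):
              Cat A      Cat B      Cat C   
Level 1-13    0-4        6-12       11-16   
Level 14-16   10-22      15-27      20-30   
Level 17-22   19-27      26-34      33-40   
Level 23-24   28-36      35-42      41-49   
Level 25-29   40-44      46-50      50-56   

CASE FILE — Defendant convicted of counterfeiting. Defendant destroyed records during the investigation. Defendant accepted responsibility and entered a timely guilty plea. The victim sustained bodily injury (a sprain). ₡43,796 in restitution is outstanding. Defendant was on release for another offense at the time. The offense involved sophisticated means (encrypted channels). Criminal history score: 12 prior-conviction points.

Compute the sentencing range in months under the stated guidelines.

Base offense level for counterfeiting: 17.
A2 applies: 17 + 2 = 19.
A3 applies (level before this adjustment is 19 ≥ 15, so +5): 19 + 5 = 24.
A5 applies: 24 + 1 = 25.
A6 applies: 25 − 3 = 22.
A7 applies (level before this adjustment is 22 ≥ 20, so +4): 22 + 4 = 26.
A8 applies: 26 + 1 = 27.
Final offense level: 27.
Criminal history: 12 prior points → Category C (8+).
Level 27 falls in the 25-29 band.
Grid: Level 25-29 × Category C = 50-56 months.

50-56 months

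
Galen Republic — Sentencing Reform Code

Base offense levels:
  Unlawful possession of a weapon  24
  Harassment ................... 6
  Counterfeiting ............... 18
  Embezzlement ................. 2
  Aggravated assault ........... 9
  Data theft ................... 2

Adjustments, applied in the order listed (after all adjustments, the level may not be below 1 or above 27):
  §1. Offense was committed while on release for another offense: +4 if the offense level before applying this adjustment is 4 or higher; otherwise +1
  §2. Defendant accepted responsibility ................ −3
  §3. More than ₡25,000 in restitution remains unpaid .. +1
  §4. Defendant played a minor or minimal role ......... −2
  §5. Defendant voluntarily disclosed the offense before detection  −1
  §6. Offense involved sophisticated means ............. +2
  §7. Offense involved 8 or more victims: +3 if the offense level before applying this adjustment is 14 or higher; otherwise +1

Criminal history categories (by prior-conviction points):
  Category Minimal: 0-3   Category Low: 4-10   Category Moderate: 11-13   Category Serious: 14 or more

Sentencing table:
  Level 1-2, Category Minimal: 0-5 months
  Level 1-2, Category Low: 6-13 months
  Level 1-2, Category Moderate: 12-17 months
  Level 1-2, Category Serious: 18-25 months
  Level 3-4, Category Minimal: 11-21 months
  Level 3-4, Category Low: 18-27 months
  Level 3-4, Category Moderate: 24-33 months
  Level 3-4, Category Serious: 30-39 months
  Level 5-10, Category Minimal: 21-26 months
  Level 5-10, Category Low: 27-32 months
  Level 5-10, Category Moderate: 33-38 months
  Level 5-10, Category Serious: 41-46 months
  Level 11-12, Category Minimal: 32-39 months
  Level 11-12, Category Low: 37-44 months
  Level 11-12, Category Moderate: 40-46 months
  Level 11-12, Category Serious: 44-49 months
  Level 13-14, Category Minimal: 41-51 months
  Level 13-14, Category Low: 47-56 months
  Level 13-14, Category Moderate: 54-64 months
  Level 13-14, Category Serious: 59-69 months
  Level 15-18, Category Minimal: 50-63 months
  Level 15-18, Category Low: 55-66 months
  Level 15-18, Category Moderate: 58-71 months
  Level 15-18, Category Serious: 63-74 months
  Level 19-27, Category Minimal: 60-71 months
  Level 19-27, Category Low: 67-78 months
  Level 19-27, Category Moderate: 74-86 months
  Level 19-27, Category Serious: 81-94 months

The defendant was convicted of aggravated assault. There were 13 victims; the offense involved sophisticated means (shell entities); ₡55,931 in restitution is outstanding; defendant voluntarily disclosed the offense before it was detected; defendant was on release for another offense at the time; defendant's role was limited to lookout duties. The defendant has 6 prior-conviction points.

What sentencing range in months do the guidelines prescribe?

Base offense level for aggravated assault: 9.
§1 applies (level before this adjustment is 9 ≥ 4, so +4): 9 + 4 = 13.
§3 applies: 13 + 1 = 14.
§4 applies: 14 − 2 = 12.
§5 applies: 12 − 1 = 11.
§6 applies: 11 + 2 = 13.
§7 applies (level before this adjustment is 13 < 14, so +1): 13 + 1 = 14.
Final offense level: 14.
Criminal history: 6 prior points → Category Low (4-10).
Level 14 falls in the 13-14 band.
Grid: Level 13-14 × Category Low = 47-56 months.

47-56 months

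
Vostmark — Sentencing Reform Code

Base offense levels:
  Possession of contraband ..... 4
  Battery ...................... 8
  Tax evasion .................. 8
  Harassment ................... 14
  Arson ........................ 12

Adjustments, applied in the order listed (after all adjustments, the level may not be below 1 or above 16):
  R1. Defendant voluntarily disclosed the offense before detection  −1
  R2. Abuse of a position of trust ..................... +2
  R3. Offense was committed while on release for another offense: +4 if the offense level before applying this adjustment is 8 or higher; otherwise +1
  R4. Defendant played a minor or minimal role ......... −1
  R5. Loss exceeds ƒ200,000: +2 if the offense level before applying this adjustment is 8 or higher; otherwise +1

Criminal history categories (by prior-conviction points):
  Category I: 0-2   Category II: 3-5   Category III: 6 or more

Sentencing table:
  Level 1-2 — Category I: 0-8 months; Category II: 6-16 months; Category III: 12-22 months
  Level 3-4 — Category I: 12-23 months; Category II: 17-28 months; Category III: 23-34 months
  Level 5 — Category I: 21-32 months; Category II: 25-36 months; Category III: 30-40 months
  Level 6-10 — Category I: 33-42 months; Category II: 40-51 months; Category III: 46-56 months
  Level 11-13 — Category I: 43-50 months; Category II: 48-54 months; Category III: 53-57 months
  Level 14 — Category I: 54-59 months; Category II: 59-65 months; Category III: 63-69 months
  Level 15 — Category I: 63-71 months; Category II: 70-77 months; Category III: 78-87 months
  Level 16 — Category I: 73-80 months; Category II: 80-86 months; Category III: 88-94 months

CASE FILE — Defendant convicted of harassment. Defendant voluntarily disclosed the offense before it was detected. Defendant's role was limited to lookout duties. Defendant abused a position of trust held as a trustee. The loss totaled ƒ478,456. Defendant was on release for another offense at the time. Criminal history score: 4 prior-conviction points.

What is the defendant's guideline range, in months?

80-86 months

Base offense level for harassment: 14.
R1 applies: 14 − 1 = 13.
R2 applies: 13 + 2 = 15.
R3 applies (level before this adjustment is 15 ≥ 8, so +4): 15 + 4 = 19.
R4 applies: 19 − 1 = 18.
R5 applies (level before this adjustment is 18 ≥ 8, so +2): 18 + 2 = 20.
Level 20 exceeds the maximum of 16; capped at 16.
Final offense level: 16.
Criminal history: 4 prior points → Category II (3-5).
Level 16 falls in the 16 band.
Grid: Level 16 × Category II = 80-86 months.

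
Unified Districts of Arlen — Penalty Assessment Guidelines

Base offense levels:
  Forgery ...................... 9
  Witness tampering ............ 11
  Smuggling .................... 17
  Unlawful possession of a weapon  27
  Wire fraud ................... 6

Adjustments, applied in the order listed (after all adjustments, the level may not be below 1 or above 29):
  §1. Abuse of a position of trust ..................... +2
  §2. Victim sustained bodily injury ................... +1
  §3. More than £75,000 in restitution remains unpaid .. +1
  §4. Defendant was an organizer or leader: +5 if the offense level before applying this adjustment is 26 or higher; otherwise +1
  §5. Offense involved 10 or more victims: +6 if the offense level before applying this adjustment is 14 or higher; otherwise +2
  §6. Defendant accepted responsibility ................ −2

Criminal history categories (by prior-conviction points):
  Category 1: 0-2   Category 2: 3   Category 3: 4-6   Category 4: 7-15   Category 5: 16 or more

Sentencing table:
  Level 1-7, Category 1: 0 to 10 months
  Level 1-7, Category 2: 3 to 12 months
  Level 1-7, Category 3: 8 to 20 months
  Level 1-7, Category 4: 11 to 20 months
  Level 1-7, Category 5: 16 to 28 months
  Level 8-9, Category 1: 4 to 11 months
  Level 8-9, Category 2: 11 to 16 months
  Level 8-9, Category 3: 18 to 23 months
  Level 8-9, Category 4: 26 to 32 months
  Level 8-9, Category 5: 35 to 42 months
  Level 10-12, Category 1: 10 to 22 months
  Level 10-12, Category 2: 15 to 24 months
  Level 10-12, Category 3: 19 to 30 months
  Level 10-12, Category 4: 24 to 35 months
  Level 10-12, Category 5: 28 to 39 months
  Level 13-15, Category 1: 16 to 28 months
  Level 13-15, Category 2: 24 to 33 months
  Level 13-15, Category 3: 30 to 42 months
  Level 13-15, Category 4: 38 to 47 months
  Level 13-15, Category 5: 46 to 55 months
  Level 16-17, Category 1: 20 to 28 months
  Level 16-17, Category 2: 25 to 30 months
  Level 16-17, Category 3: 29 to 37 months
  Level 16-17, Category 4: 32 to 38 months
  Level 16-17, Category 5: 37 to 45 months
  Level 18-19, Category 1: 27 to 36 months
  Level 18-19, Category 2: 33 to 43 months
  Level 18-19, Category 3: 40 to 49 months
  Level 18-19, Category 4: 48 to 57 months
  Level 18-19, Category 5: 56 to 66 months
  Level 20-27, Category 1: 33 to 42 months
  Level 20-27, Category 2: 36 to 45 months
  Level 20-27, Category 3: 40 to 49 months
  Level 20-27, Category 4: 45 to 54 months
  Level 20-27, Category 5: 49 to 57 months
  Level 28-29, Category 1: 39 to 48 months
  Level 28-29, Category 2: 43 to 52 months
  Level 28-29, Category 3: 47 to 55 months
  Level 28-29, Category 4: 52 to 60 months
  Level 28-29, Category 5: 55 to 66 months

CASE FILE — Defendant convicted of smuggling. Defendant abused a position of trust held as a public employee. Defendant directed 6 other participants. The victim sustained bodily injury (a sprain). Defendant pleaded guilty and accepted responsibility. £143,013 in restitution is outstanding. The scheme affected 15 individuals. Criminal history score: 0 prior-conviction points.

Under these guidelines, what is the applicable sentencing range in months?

Base offense level for smuggling: 17.
§1 applies: 17 + 2 = 19.
§2 applies: 19 + 1 = 20.
§3 applies: 20 + 1 = 21.
§4 applies (level before this adjustment is 21 < 26, so +1): 21 + 1 = 22.
§5 applies (level before this adjustment is 22 ≥ 14, so +6): 22 + 6 = 28.
§6 applies: 28 − 2 = 26.
Final offense level: 26.
Criminal history: 0 prior points → Category 1 (0-2).
Level 26 falls in the 20-27 band.
Grid: Level 20-27 × Category 1 = 33-42 months.

33-42 months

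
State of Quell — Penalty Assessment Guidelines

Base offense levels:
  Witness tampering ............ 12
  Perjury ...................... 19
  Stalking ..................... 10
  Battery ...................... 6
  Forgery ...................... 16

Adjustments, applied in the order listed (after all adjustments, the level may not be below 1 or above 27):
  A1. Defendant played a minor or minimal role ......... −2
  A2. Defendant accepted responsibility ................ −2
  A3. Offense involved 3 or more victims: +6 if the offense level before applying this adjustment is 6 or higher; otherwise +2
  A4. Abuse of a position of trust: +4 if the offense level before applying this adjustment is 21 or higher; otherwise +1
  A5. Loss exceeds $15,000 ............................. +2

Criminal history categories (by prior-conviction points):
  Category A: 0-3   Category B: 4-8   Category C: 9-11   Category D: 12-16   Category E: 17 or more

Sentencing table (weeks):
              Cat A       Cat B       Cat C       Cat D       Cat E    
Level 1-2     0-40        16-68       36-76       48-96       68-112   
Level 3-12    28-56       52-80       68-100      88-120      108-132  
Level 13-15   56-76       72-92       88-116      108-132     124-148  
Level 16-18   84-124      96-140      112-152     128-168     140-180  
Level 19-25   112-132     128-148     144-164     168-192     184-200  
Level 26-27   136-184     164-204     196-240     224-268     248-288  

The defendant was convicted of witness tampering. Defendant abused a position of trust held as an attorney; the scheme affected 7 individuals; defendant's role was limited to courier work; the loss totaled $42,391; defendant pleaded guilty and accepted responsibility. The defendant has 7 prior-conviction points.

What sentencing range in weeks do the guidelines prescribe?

Base offense level for witness tampering: 12.
A1 applies: 12 − 2 = 10.
A2 applies: 10 − 2 = 8.
A3 applies (level before this adjustment is 8 ≥ 6, so +6): 8 + 6 = 14.
A4 applies (level before this adjustment is 14 < 21, so +1): 14 + 1 = 15.
A5 applies: 15 + 2 = 17.
Final offense level: 17.
Criminal history: 7 prior points → Category B (4-8).
Level 17 falls in the 16-18 band.
Grid: Level 16-18 × Category B = 96-140 weeks.

96-140 weeks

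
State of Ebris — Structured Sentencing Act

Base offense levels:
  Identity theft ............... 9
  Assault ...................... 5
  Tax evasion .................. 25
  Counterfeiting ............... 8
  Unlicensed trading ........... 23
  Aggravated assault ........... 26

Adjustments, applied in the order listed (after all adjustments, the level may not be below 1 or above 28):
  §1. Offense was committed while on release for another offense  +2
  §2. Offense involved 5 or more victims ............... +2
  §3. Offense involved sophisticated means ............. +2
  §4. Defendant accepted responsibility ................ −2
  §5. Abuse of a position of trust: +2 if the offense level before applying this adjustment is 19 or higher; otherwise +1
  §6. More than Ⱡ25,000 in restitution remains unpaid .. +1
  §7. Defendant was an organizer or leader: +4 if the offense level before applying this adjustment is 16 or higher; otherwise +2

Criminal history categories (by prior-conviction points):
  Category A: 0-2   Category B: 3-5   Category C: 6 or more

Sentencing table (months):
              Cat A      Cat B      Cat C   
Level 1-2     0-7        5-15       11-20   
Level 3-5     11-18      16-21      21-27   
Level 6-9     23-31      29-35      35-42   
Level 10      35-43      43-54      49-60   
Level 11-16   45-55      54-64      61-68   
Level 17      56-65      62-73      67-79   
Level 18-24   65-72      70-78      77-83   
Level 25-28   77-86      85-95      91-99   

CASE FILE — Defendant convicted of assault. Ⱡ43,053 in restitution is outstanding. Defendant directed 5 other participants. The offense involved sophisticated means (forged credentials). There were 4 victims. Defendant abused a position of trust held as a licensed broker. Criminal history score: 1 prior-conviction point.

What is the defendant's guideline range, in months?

45-55 months

Base offense level for assault: 5.
§2 does not apply.
§3 applies: 5 + 2 = 7.
§5 applies (level before this adjustment is 7 < 19, so +1): 7 + 1 = 8.
§6 applies: 8 + 1 = 9.
§7 applies (level before this adjustment is 9 < 16, so +2): 9 + 2 = 11.
Final offense level: 11.
Criminal history: 1 prior point → Category A (0-2).
Level 11 falls in the 11-16 band.
Grid: Level 11-16 × Category A = 45-55 months.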